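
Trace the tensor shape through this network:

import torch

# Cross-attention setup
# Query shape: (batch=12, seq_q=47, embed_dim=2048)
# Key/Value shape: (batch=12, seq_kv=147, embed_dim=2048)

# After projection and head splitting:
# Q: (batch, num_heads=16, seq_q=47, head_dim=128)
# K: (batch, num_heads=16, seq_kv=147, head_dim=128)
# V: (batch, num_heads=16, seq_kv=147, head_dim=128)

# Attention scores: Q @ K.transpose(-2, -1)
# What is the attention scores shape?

Input shape: (12, 47, 2048)
Output shape: (12, 16, 47, 147)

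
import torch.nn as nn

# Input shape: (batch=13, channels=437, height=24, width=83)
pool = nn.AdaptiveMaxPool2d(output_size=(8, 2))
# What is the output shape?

Input shape: (13, 437, 24, 83)
Output shape: (13, 437, 8, 2)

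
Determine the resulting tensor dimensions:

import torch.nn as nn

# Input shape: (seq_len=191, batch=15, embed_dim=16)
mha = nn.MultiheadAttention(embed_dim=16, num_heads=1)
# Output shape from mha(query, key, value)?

Input shape: (191, 15, 16)
Output shape: (191, 15, 16)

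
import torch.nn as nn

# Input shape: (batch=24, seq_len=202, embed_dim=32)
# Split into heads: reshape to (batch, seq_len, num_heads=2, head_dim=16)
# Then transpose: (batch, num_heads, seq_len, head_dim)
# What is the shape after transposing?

Input shape: (24, 202, 32)
  -> after reshape: (24, 202, 2, 16)
Output shape: (24, 2, 202, 16)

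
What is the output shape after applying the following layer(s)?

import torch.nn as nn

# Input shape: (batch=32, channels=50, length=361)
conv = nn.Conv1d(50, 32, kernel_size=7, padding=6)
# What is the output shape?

Input shape: (32, 50, 361)
Output shape: (32, 32, 367)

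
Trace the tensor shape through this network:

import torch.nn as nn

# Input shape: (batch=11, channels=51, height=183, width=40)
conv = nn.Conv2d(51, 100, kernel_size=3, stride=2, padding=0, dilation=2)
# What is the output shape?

Input shape: (11, 51, 183, 40)
Output shape: (11, 100, 90, 18)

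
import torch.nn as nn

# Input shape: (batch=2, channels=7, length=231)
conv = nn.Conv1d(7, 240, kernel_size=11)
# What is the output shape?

Input shape: (2, 7, 231)
Output shape: (2, 240, 221)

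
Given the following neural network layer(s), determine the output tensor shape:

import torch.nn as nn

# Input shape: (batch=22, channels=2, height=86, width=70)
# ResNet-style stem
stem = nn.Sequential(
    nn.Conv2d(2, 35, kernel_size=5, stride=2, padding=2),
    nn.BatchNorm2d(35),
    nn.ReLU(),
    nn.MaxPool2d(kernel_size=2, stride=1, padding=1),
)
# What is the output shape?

Input shape: (22, 2, 86, 70)
  -> after Conv2d 5x5 stride=2: (22, 35, 43, 35)
Output shape: (22, 35, 44, 36)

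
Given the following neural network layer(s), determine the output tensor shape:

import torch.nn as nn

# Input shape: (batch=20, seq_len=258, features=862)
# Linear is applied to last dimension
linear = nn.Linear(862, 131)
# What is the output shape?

Input shape: (20, 258, 862)
Output shape: (20, 258, 131)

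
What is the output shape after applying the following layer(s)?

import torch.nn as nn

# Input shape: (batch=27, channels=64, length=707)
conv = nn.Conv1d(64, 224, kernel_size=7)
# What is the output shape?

Input shape: (27, 64, 707)
Output shape: (27, 224, 701)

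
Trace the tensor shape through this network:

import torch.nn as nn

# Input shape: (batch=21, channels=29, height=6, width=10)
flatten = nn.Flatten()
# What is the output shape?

Input shape: (21, 29, 6, 10)
Output shape: (21, 1740)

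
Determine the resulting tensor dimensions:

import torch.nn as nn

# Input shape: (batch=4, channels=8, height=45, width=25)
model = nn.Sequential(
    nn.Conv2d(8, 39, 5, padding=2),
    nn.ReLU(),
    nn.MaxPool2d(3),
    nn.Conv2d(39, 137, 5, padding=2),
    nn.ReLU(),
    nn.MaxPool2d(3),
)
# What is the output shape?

Input shape: (4, 8, 45, 25)
  -> after first Conv2d: (4, 39, 45, 25)
  -> after first MaxPool2d: (4, 39, 15, 8)
  -> after second Conv2d: (4, 137, 15, 8)
Output shape: (4, 137, 5, 2)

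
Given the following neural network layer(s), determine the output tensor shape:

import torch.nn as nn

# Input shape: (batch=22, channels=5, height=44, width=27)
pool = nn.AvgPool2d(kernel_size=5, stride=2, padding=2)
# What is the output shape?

Input shape: (22, 5, 44, 27)
Output shape: (22, 5, 22, 14)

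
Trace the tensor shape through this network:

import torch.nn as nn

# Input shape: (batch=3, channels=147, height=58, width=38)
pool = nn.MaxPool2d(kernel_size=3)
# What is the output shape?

Input shape: (3, 147, 58, 38)
Output shape: (3, 147, 19, 12)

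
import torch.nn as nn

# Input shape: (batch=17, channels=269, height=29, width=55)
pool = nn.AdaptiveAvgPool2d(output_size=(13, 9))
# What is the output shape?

Input shape: (17, 269, 29, 55)
Output shape: (17, 269, 13, 9)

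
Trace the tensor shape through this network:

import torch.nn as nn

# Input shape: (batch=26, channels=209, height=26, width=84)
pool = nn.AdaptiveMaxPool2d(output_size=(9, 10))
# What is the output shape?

Input shape: (26, 209, 26, 84)
Output shape: (26, 209, 9, 10)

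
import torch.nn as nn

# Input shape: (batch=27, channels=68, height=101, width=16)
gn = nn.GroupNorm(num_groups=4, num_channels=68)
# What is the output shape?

Input shape: (27, 68, 101, 16)
Output shape: (27, 68, 101, 16)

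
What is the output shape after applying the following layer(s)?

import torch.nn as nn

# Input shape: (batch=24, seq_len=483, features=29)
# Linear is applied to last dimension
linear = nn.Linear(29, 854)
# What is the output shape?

Input shape: (24, 483, 29)
Output shape: (24, 483, 854)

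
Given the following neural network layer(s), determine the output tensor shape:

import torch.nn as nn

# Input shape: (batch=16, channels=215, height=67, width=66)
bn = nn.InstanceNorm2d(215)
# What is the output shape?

Input shape: (16, 215, 67, 66)
Output shape: (16, 215, 67, 66)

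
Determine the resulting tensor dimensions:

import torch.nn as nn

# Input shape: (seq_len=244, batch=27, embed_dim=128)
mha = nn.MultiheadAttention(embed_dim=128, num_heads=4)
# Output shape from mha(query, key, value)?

Input shape: (244, 27, 128)
Output shape: (244, 27, 128)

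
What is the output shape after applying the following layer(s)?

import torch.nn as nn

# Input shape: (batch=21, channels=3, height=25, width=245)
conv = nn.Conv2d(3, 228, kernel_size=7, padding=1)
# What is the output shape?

Input shape: (21, 3, 25, 245)
Output shape: (21, 228, 21, 241)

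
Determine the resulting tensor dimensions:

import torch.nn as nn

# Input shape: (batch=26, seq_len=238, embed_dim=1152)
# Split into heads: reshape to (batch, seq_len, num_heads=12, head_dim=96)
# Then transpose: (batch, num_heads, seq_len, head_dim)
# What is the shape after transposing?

Input shape: (26, 238, 1152)
  -> after reshape: (26, 238, 12, 96)
Output shape: (26, 12, 238, 96)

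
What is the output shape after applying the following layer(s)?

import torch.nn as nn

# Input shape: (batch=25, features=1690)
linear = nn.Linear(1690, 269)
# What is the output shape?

Input shape: (25, 1690)
Output shape: (25, 269)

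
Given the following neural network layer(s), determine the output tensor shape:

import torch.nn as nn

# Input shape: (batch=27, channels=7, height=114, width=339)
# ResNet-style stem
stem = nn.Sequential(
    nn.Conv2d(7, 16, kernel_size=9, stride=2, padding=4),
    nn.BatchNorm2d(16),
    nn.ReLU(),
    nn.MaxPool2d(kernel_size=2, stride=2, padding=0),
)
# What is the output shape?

Input shape: (27, 7, 114, 339)
  -> after Conv2d 9x9 stride=2: (27, 16, 57, 170)
Output shape: (27, 16, 28, 85)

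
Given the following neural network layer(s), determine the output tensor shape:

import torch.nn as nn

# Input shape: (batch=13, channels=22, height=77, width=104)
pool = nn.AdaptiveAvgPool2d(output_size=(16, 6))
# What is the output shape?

Input shape: (13, 22, 77, 104)
Output shape: (13, 22, 16, 6)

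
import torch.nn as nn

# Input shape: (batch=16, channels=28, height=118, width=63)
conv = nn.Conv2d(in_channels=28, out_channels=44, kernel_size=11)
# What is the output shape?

Input shape: (16, 28, 118, 63)
Output shape: (16, 44, 108, 53)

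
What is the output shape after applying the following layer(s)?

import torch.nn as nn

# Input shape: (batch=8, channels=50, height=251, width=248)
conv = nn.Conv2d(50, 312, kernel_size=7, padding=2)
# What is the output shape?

Input shape: (8, 50, 251, 248)
Output shape: (8, 312, 249, 246)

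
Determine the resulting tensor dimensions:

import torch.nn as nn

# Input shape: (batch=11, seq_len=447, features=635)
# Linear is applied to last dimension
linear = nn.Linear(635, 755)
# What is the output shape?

Input shape: (11, 447, 635)
Output shape: (11, 447, 755)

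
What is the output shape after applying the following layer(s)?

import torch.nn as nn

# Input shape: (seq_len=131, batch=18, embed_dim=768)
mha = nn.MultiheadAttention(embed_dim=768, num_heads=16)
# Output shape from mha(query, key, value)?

Input shape: (131, 18, 768)
Output shape: (131, 18, 768)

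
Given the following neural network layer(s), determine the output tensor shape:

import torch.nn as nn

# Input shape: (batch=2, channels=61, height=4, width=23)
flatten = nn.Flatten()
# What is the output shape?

Input shape: (2, 61, 4, 23)
Output shape: (2, 5612)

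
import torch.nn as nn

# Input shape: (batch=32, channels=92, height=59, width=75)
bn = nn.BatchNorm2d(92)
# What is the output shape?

Input shape: (32, 92, 59, 75)
Output shape: (32, 92, 59, 75)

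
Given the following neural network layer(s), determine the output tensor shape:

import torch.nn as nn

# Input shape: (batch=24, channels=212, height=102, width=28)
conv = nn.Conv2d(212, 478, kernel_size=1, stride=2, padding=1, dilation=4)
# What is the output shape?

Input shape: (24, 212, 102, 28)
Output shape: (24, 478, 52, 15)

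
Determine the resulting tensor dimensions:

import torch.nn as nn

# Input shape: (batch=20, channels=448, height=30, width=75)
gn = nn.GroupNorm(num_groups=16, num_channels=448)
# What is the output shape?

Input shape: (20, 448, 30, 75)
Output shape: (20, 448, 30, 75)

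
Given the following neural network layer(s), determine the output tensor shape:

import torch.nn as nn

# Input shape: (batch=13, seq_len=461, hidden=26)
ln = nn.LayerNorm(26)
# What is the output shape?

Input shape: (13, 461, 26)
Output shape: (13, 461, 26)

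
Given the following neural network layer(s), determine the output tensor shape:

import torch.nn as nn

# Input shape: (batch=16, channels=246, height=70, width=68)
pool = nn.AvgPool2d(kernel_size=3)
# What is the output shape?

Input shape: (16, 246, 70, 68)
Output shape: (16, 246, 23, 22)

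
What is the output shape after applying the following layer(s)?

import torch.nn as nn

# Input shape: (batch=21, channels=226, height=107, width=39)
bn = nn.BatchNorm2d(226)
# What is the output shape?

Input shape: (21, 226, 107, 39)
Output shape: (21, 226, 107, 39)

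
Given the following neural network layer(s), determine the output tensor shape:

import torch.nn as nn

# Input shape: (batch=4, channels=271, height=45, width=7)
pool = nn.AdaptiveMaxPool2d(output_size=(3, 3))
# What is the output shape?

Input shape: (4, 271, 45, 7)
Output shape: (4, 271, 3, 3)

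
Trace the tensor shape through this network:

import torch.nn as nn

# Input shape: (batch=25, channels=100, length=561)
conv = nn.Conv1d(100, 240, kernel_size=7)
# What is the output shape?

Input shape: (25, 100, 561)
Output shape: (25, 240, 555)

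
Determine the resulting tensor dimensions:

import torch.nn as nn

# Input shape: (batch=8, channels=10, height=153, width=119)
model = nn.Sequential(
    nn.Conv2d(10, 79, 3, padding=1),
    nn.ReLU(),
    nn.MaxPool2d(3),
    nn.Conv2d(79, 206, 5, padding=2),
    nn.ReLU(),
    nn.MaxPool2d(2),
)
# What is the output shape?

Input shape: (8, 10, 153, 119)
  -> after first Conv2d: (8, 79, 153, 119)
  -> after first MaxPool2d: (8, 79, 51, 39)
  -> after second Conv2d: (8, 206, 51, 39)
Output shape: (8, 206, 25, 19)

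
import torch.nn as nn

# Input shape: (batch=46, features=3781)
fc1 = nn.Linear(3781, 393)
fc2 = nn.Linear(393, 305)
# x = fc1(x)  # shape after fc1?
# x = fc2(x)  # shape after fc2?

Input shape: (46, 3781)
  -> after fc1: (46, 393)
Output shape: (46, 305)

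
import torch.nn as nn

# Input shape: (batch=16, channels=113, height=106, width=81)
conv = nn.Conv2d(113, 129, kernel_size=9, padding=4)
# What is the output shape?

Input shape: (16, 113, 106, 81)
Output shape: (16, 129, 106, 81)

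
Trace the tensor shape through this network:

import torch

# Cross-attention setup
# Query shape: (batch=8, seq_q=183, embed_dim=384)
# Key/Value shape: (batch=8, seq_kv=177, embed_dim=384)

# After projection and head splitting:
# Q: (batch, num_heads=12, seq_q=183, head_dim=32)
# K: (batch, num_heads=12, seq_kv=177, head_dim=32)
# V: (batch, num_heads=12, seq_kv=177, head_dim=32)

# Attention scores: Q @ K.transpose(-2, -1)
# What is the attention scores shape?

Input shape: (8, 183, 384)
Output shape: (8, 12, 183, 177)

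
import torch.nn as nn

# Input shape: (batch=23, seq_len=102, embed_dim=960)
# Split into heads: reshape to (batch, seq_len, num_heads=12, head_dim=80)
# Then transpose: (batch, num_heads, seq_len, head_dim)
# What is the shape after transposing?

Input shape: (23, 102, 960)
  -> after reshape: (23, 102, 12, 80)
Output shape: (23, 12, 102, 80)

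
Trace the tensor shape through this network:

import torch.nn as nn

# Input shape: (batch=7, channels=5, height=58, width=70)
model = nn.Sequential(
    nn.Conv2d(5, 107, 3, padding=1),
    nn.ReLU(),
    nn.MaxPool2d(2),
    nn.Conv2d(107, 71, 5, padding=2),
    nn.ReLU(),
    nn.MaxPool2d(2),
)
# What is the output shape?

Input shape: (7, 5, 58, 70)
  -> after first Conv2d: (7, 107, 58, 70)
  -> after first MaxPool2d: (7, 107, 29, 35)
  -> after second Conv2d: (7, 71, 29, 35)
Output shape: (7, 71, 14, 17)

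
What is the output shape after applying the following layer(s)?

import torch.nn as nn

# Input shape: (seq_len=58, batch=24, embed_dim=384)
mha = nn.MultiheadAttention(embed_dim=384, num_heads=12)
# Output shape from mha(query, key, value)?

Input shape: (58, 24, 384)
Output shape: (58, 24, 384)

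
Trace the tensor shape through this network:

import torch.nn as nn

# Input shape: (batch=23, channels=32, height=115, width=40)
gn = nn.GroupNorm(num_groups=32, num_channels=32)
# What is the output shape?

Input shape: (23, 32, 115, 40)
Output shape: (23, 32, 115, 40)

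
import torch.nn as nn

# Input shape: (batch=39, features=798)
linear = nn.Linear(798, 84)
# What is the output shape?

Input shape: (39, 798)
Output shape: (39, 84)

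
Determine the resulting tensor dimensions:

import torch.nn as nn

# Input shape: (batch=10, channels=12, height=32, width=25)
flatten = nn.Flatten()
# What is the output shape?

Input shape: (10, 12, 32, 25)
Output shape: (10, 9600)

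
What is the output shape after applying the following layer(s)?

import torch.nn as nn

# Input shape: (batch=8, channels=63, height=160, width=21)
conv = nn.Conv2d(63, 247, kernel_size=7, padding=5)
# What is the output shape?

Input shape: (8, 63, 160, 21)
Output shape: (8, 247, 164, 25)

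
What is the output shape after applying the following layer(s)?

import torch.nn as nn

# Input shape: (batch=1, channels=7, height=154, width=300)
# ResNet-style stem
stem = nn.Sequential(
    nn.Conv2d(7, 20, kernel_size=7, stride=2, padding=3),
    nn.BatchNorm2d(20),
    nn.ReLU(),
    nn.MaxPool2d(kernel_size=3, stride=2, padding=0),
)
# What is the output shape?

Input shape: (1, 7, 154, 300)
  -> after Conv2d 7x7 stride=2: (1, 20, 77, 150)
Output shape: (1, 20, 38, 74)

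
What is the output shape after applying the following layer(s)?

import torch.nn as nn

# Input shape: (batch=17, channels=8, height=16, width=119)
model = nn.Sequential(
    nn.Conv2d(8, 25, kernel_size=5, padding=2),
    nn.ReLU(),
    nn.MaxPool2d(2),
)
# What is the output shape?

Input shape: (17, 8, 16, 119)
  -> after Conv2d: (17, 25, 16, 119)
  -> after ReLU: (17, 25, 16, 119)
Output shape: (17, 25, 8, 59)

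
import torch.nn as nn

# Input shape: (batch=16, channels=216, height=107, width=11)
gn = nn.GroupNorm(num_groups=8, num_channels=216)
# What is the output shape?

Input shape: (16, 216, 107, 11)
Output shape: (16, 216, 107, 11)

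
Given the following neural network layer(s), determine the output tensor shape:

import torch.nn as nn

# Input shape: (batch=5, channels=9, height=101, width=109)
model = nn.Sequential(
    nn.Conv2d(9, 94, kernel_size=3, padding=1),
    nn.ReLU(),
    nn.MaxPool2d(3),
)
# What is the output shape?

Input shape: (5, 9, 101, 109)
  -> after Conv2d: (5, 94, 101, 109)
  -> after ReLU: (5, 94, 101, 109)
Output shape: (5, 94, 33, 36)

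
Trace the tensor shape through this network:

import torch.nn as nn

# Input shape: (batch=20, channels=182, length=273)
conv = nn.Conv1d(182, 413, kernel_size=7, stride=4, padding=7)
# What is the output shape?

Input shape: (20, 182, 273)
Output shape: (20, 413, 71)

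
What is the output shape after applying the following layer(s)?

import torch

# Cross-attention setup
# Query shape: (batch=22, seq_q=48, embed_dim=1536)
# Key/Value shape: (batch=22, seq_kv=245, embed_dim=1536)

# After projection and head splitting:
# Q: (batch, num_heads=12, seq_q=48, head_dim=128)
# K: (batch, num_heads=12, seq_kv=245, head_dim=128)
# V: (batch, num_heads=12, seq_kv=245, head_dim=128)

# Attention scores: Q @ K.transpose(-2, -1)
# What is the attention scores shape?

Input shape: (22, 48, 1536)
Output shape: (22, 12, 48, 245)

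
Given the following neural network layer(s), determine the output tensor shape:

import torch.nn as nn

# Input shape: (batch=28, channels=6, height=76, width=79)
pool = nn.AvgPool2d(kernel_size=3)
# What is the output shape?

Input shape: (28, 6, 76, 79)
Output shape: (28, 6, 25, 26)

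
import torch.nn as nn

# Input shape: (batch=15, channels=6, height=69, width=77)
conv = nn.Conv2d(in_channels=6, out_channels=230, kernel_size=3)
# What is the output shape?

Input shape: (15, 6, 69, 77)
Output shape: (15, 230, 67, 75)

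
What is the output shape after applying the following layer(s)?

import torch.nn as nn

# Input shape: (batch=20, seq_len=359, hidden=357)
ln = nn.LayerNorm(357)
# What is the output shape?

Input shape: (20, 359, 357)
Output shape: (20, 359, 357)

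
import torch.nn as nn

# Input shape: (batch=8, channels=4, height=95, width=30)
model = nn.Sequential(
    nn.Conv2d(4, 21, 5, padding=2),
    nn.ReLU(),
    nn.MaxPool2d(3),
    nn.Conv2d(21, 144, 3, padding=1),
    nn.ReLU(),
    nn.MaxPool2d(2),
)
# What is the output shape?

Input shape: (8, 4, 95, 30)
  -> after first Conv2d: (8, 21, 95, 30)
  -> after first MaxPool2d: (8, 21, 31, 10)
  -> after second Conv2d: (8, 144, 31, 10)
Output shape: (8, 144, 15, 5)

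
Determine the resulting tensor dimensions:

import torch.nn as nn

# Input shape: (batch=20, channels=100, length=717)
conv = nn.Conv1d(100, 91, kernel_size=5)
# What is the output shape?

Input shape: (20, 100, 717)
Output shape: (20, 91, 713)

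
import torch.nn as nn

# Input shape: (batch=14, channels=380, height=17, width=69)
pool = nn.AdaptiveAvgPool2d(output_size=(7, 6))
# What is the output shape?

Input shape: (14, 380, 17, 69)
Output shape: (14, 380, 7, 6)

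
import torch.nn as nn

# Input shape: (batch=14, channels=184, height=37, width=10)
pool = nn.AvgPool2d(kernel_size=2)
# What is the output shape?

Input shape: (14, 184, 37, 10)
Output shape: (14, 184, 18, 5)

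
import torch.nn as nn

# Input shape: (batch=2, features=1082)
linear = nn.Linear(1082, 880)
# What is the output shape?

Input shape: (2, 1082)
Output shape: (2, 880)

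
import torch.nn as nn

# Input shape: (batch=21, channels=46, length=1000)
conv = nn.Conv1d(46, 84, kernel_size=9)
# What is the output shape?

Input shape: (21, 46, 1000)
Output shape: (21, 84, 992)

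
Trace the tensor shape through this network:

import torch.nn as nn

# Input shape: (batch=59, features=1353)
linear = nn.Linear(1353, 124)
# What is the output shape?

Input shape: (59, 1353)
Output shape: (59, 124)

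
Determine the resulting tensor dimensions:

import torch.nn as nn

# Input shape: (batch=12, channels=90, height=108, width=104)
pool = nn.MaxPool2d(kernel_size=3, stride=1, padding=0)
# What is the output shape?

Input shape: (12, 90, 108, 104)
Output shape: (12, 90, 106, 102)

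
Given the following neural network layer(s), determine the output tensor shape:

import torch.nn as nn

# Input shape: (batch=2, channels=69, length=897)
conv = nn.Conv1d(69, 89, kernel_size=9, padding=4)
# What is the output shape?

Input shape: (2, 69, 897)
Output shape: (2, 89, 897)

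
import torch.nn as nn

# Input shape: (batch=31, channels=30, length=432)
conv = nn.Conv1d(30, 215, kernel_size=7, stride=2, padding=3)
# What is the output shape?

Input shape: (31, 30, 432)
Output shape: (31, 215, 216)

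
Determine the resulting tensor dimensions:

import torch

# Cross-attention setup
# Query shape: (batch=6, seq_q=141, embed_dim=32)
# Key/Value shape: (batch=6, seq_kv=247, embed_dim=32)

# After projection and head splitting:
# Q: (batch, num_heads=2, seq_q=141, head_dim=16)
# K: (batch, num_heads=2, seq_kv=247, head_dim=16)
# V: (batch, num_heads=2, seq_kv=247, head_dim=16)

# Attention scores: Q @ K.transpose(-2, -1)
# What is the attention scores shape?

Input shape: (6, 141, 32)
Output shape: (6, 2, 141, 247)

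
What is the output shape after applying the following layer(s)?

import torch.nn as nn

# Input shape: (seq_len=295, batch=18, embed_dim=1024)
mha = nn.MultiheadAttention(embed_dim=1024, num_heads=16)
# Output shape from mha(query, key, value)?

Input shape: (295, 18, 1024)
Output shape: (295, 18, 1024)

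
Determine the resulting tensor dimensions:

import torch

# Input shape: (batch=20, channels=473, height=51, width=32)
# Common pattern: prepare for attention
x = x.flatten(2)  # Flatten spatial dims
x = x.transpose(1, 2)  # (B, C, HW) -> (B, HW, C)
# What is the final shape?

Input shape: (20, 473, 51, 32)
  -> after flatten(2): (20, 473, 1632)
Output shape: (20, 1632, 473)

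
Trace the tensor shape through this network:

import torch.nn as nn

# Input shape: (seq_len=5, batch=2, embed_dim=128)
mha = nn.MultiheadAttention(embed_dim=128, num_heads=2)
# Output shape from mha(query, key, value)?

Input shape: (5, 2, 128)
Output shape: (5, 2, 128)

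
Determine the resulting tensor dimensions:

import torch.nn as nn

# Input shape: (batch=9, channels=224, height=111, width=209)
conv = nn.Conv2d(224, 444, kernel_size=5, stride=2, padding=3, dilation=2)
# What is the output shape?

Input shape: (9, 224, 111, 209)
Output shape: (9, 444, 55, 104)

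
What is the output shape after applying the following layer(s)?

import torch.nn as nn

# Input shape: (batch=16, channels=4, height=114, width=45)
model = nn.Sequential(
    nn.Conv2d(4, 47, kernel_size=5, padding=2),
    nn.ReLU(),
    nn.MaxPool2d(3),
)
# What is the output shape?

Input shape: (16, 4, 114, 45)
  -> after Conv2d: (16, 47, 114, 45)
  -> after ReLU: (16, 47, 114, 45)
Output shape: (16, 47, 38, 15)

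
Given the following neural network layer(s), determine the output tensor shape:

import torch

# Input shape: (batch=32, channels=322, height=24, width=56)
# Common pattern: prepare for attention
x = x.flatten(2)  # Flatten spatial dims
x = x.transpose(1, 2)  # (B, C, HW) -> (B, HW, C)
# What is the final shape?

Input shape: (32, 322, 24, 56)
  -> after flatten(2): (32, 322, 1344)
Output shape: (32, 1344, 322)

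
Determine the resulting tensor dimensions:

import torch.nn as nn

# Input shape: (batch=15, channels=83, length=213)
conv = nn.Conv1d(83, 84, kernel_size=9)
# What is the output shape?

Input shape: (15, 83, 213)
Output shape: (15, 84, 205)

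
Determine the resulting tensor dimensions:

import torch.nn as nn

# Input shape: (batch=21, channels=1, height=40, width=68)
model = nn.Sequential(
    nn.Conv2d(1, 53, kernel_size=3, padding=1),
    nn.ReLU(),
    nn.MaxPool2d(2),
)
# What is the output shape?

Input shape: (21, 1, 40, 68)
  -> after Conv2d: (21, 53, 40, 68)
  -> after ReLU: (21, 53, 40, 68)
Output shape: (21, 53, 20, 34)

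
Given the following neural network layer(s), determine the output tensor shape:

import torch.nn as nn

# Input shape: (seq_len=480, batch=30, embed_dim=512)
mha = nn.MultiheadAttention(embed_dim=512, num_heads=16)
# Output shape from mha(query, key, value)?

Input shape: (480, 30, 512)
Output shape: (480, 30, 512)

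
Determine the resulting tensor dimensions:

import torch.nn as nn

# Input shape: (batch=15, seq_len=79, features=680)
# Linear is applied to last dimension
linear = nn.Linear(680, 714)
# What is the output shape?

Input shape: (15, 79, 680)
Output shape: (15, 79, 714)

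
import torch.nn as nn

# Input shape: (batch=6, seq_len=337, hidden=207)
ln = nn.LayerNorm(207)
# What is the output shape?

Input shape: (6, 337, 207)
Output shape: (6, 337, 207)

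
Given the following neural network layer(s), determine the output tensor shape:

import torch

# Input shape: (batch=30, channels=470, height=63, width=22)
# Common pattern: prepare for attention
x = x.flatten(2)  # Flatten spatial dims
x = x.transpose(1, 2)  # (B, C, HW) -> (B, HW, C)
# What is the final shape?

Input shape: (30, 470, 63, 22)
  -> after flatten(2): (30, 470, 1386)
Output shape: (30, 1386, 470)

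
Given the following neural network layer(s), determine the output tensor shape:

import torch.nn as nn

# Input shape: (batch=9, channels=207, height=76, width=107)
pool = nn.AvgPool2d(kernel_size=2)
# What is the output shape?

Input shape: (9, 207, 76, 107)
Output shape: (9, 207, 38, 53)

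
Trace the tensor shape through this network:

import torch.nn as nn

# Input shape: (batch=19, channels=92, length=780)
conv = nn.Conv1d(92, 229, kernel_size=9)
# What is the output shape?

Input shape: (19, 92, 780)
Output shape: (19, 229, 772)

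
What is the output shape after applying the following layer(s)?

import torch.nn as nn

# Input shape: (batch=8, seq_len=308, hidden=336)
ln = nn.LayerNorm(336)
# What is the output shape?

Input shape: (8, 308, 336)
Output shape: (8, 308, 336)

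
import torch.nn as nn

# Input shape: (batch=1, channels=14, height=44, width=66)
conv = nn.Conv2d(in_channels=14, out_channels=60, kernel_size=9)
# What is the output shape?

Input shape: (1, 14, 44, 66)
Output shape: (1, 60, 36, 58)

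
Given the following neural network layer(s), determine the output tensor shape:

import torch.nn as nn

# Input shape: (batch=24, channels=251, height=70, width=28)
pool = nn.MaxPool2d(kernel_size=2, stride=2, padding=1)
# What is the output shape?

Input shape: (24, 251, 70, 28)
Output shape: (24, 251, 36, 15)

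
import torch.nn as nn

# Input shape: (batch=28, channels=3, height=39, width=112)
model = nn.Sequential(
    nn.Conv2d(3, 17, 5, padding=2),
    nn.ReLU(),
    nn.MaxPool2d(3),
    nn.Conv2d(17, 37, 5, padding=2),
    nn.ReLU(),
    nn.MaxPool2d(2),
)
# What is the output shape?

Input shape: (28, 3, 39, 112)
  -> after first Conv2d: (28, 17, 39, 112)
  -> after first MaxPool2d: (28, 17, 13, 37)
  -> after second Conv2d: (28, 37, 13, 37)
Output shape: (28, 37, 6, 18)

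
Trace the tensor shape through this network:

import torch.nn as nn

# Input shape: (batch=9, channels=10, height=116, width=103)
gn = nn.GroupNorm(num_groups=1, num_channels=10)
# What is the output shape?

Input shape: (9, 10, 116, 103)
Output shape: (9, 10, 116, 103)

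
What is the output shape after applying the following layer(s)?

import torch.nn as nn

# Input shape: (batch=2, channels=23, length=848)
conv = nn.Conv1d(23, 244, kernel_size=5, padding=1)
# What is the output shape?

Input shape: (2, 23, 848)
Output shape: (2, 244, 846)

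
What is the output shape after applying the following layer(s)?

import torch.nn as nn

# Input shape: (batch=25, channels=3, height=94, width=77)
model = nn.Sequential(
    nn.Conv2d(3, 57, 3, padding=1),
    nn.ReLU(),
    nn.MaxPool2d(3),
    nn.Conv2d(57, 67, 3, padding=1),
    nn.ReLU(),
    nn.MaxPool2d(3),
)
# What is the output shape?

Input shape: (25, 3, 94, 77)
  -> after first Conv2d: (25, 57, 94, 77)
  -> after first MaxPool2d: (25, 57, 31, 25)
  -> after second Conv2d: (25, 67, 31, 25)
Output shape: (25, 67, 10, 8)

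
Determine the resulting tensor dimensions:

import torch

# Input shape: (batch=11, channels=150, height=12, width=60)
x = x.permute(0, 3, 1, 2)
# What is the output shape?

Input shape: (11, 150, 12, 60)
Output shape: (11, 60, 150, 12)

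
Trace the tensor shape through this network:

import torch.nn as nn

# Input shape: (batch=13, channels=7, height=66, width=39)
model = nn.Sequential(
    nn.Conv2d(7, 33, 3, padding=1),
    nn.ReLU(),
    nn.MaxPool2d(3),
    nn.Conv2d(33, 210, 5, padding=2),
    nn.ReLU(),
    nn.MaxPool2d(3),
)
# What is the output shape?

Input shape: (13, 7, 66, 39)
  -> after first Conv2d: (13, 33, 66, 39)
  -> after first MaxPool2d: (13, 33, 22, 13)
  -> after second Conv2d: (13, 210, 22, 13)
Output shape: (13, 210, 7, 4)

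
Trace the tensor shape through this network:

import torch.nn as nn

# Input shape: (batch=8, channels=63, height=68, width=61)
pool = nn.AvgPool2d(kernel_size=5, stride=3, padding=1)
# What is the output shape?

Input shape: (8, 63, 68, 61)
Output shape: (8, 63, 22, 20)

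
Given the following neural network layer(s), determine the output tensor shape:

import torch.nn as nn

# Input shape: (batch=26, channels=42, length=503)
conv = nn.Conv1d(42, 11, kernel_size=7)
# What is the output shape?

Input shape: (26, 42, 503)
Output shape: (26, 11, 497)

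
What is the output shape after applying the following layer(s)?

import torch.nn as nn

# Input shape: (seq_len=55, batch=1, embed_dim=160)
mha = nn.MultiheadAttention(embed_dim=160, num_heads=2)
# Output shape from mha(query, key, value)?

Input shape: (55, 1, 160)
Output shape: (55, 1, 160)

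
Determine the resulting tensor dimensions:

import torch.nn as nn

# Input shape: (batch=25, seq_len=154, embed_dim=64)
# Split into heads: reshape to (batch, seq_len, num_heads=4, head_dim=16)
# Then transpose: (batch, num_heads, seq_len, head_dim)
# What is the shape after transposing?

Input shape: (25, 154, 64)
  -> after reshape: (25, 154, 4, 16)
Output shape: (25, 4, 154, 16)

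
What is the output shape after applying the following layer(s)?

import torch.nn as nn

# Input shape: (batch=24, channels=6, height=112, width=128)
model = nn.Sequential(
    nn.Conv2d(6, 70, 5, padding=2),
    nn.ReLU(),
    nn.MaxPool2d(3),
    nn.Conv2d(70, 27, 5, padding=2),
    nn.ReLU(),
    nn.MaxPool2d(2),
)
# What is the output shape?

Input shape: (24, 6, 112, 128)
  -> after first Conv2d: (24, 70, 112, 128)
  -> after first MaxPool2d: (24, 70, 37, 42)
  -> after second Conv2d: (24, 27, 37, 42)
Output shape: (24, 27, 18, 21)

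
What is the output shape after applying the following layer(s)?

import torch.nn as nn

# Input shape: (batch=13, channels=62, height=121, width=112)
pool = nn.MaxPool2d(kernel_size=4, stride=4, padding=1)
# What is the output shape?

Input shape: (13, 62, 121, 112)
Output shape: (13, 62, 30, 28)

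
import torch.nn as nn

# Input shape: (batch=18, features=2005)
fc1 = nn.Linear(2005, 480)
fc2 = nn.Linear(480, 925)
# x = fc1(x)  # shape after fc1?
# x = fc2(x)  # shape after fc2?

Input shape: (18, 2005)
  -> after fc1: (18, 480)
Output shape: (18, 925)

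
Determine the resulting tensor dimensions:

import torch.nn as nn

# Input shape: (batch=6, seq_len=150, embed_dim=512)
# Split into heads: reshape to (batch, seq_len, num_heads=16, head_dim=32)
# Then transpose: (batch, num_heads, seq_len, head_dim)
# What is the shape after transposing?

Input shape: (6, 150, 512)
  -> after reshape: (6, 150, 16, 32)
Output shape: (6, 16, 150, 32)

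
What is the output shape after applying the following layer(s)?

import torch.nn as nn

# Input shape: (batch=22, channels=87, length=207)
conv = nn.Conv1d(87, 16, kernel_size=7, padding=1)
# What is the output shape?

Input shape: (22, 87, 207)
Output shape: (22, 16, 203)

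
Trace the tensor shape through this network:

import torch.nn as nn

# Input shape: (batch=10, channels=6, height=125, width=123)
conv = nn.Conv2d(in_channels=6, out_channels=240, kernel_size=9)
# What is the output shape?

Input shape: (10, 6, 125, 123)
Output shape: (10, 240, 117, 115)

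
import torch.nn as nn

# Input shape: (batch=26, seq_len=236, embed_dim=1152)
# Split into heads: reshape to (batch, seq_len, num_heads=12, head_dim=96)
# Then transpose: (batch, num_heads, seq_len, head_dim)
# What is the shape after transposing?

Input shape: (26, 236, 1152)
  -> after reshape: (26, 236, 12, 96)
Output shape: (26, 12, 236, 96)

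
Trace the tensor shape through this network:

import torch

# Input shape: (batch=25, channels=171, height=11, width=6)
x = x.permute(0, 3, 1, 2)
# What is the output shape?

Input shape: (25, 171, 11, 6)
Output shape: (25, 6, 171, 11)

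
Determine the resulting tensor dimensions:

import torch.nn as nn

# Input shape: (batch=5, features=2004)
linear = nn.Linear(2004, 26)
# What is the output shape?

Input shape: (5, 2004)
Output shape: (5, 26)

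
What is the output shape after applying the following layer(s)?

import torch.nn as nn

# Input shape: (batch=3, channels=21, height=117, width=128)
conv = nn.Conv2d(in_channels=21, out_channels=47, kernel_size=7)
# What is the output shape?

Input shape: (3, 21, 117, 128)
Output shape: (3, 47, 111, 122)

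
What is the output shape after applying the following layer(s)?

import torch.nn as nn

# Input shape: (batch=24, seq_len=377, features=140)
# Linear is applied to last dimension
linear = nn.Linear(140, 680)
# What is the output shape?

Input shape: (24, 377, 140)
Output shape: (24, 377, 680)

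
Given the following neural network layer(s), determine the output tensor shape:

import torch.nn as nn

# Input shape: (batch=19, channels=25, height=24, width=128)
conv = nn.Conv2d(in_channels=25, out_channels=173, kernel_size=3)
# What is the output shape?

Input shape: (19, 25, 24, 128)
Output shape: (19, 173, 22, 126)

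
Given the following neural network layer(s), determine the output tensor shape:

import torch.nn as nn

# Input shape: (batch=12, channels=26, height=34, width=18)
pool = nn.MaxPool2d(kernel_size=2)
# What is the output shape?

Input shape: (12, 26, 34, 18)
Output shape: (12, 26, 17, 9)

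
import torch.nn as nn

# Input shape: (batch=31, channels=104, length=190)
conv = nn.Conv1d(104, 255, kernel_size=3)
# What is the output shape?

Input shape: (31, 104, 190)
Output shape: (31, 255, 188)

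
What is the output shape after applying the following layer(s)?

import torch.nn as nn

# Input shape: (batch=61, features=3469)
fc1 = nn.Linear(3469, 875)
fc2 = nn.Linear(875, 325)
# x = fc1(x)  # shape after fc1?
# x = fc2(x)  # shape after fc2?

Input shape: (61, 3469)
  -> after fc1: (61, 875)
Output shape: (61, 325)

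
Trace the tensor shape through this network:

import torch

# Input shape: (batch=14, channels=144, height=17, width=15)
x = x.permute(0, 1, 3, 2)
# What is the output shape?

Input shape: (14, 144, 17, 15)
Output shape: (14, 144, 15, 17)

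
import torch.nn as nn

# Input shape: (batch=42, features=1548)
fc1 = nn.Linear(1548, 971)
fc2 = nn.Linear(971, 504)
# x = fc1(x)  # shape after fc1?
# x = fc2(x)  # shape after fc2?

Input shape: (42, 1548)
  -> after fc1: (42, 971)
Output shape: (42, 504)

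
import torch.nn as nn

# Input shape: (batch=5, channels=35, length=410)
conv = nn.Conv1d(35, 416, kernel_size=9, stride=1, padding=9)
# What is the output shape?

Input shape: (5, 35, 410)
Output shape: (5, 416, 420)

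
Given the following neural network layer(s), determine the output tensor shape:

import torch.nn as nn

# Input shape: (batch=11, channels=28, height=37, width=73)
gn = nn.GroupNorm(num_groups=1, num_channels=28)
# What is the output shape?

Input shape: (11, 28, 37, 73)
Output shape: (11, 28, 37, 73)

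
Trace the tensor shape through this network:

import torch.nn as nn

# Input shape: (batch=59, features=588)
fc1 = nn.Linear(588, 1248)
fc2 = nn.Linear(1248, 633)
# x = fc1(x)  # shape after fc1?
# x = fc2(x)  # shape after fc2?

Input shape: (59, 588)
  -> after fc1: (59, 1248)
Output shape: (59, 633)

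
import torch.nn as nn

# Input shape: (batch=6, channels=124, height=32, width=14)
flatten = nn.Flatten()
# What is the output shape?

Input shape: (6, 124, 32, 14)
Output shape: (6, 55552)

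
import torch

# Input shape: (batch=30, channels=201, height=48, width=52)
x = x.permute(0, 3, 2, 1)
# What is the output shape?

Input shape: (30, 201, 48, 52)
Output shape: (30, 52, 48, 201)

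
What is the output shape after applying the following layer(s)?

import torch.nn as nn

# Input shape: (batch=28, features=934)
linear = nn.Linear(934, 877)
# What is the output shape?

Input shape: (28, 934)
Output shape: (28, 877)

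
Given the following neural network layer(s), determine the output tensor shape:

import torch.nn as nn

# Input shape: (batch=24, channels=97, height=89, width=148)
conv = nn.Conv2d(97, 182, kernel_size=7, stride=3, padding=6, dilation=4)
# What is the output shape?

Input shape: (24, 97, 89, 148)
Output shape: (24, 182, 26, 46)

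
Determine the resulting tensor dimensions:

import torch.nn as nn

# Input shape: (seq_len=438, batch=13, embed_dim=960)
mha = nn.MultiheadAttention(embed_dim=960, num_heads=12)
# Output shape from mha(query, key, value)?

Input shape: (438, 13, 960)
Output shape: (438, 13, 960)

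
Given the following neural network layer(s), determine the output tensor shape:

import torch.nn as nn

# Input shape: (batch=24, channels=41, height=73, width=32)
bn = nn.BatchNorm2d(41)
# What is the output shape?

Input shape: (24, 41, 73, 32)
Output shape: (24, 41, 73, 32)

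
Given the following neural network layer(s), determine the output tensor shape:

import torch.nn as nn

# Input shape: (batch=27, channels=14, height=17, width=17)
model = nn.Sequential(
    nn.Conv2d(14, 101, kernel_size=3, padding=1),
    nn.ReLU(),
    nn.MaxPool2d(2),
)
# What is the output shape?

Input shape: (27, 14, 17, 17)
  -> after Conv2d: (27, 101, 17, 17)
  -> after ReLU: (27, 101, 17, 17)
Output shape: (27, 101, 8, 8)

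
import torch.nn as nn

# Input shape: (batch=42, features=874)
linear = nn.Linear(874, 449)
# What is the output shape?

Input shape: (42, 874)
Output shape: (42, 449)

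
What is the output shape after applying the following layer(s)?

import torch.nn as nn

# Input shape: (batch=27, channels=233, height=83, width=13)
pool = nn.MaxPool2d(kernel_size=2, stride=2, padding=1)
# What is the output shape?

Input shape: (27, 233, 83, 13)
Output shape: (27, 233, 42, 7)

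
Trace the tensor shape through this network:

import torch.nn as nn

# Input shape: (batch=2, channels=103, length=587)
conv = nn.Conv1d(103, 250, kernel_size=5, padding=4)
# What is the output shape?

Input shape: (2, 103, 587)
Output shape: (2, 250, 591)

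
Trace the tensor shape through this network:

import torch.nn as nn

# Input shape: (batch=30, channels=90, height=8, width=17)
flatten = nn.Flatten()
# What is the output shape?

Input shape: (30, 90, 8, 17)
Output shape: (30, 12240)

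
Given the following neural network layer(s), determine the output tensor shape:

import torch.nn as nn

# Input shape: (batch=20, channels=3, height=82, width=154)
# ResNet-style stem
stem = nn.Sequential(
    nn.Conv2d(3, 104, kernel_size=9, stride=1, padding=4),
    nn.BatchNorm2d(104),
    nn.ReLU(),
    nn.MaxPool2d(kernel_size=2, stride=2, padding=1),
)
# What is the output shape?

Input shape: (20, 3, 82, 154)
  -> after Conv2d 9x9 stride=1: (20, 104, 82, 154)
Output shape: (20, 104, 42, 78)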